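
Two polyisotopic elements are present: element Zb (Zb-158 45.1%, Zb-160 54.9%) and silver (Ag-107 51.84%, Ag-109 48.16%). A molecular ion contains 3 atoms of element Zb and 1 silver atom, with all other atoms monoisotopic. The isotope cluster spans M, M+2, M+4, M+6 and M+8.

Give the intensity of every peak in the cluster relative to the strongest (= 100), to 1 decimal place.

12.8 : 58.4 : 100.0 : 75.7 : 21.4

Element Zb pattern (n=3): 0.09173385 : 0.33500145 : 0.40779555 : 0.16546915
Silver pattern (n=1): 0.5184 : 0.4816
Convolve the two distributions (both contribute in 2-u steps):
  M: 0.09173385×0.5184 = 0.047555
  M+2: 0.09173385×0.4816 + 0.33500145×0.5184 = 0.217844
  M+4: 0.33500145×0.4816 + 0.40779555×0.5184 = 0.372738
  M+6: 0.40779555×0.4816 + 0.16546915×0.5184 = 0.282174
  M+8: 0.16546915×0.4816 = 0.079690
Scale to base peak (0.372738) = 100: 12.8 : 58.4 : 100.0 : 75.7 : 21.4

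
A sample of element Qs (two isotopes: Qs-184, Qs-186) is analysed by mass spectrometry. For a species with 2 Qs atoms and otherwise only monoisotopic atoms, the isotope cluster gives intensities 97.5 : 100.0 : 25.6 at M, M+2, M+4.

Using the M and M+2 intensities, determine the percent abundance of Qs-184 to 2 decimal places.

Write p for the Qs-184 fraction. I(M+2)/I(M) = [C(2,1)·p^1·(1−p)] / p^2 = 2·(1−p)/p = 100.0/97.5 = 1.0256
(1−p)/p = 1.0256/2 = 0.5128  ⇒  p = 1/(1 + 0.5128) = 0.6610
Qs-184: 66.10%, Qs-186: 33.90%.

66.10%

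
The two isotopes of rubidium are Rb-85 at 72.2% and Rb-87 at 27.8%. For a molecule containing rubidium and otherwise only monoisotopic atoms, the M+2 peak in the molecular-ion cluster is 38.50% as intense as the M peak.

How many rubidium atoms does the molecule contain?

1

With n Rb atoms, P(M+2)/P(M) = C(n,1)·p^(n−1)q / p^n = n·q/p = n · 0.278/0.722.
n = 0.3850 × 0.722/0.278 = 1.00 ≈ 1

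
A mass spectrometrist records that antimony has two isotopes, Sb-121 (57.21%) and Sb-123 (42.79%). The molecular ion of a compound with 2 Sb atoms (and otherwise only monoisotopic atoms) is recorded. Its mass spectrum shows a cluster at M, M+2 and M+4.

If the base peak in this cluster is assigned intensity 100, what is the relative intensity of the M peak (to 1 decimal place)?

66.8

(0.5721 + 0.4279)^2 gives M 0.3273, M+2 0.4896, M+4 0.1831; the largest is M+2.
P(M+2) = C(2,1) × 0.5721^1 × 0.4279^1 = 2 × 0.5721 × 0.4279 = 0.489603 (base)
P(M) = C(2,0) × 0.5721^2 × 0.4279^0 = 1 × 0.32729841 × 1.0000 = 0.327298
Relative intensity = 0.327298 / 0.489603 × 100 = 66.8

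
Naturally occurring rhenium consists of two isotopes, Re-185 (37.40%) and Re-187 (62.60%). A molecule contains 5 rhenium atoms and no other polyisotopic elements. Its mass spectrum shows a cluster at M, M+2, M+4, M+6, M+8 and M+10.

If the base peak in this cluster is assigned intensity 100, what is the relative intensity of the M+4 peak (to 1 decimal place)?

Binomial terms of (0.3740 + 0.6260)^5: M 0.0073, M+2 0.0612, M+4 0.2050, M+6 0.3431, M+8 0.2872, M+10 0.0961 → M+6 is the base peak.
P(M+6) = C(5,3) × 0.3740^2 × 0.6260^3 = 10 × 0.139876 × 0.24531438 = 0.343136 (base)
P(M+4) = C(5,2) × 0.3740^3 × 0.6260^2 = 10 × 0.05231362 × 0.391876 = 0.205005
Relative intensity = 0.205005 / 0.343136 × 100 = 59.7

59.7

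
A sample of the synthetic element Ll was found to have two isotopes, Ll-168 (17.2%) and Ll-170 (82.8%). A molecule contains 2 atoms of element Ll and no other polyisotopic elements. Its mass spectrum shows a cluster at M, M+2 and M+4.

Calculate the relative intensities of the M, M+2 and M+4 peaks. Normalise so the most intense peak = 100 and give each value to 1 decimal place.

4.3 : 41.5 : 100.0

Expanding (0.172 + 0.828)^2:
P(M) = 0.172^2 = 0.029584
P(M+2) = 2 × 0.172^1 × 0.828^1 = 0.284832
P(M+4) = 0.828^2 = 0.685584
The M+4 peak is largest (0.685584); scaling to 100 gives 4.3 : 41.5 : 100.0.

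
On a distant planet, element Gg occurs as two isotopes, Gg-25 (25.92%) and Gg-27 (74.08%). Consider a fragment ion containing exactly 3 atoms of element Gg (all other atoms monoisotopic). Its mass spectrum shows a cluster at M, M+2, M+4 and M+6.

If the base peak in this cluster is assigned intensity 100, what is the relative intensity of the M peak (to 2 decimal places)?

4.08

(0.2592 + 0.7408)^3 gives M 0.0174, M+2 0.1493, M+4 0.4267, M+6 0.4065; the largest is M+4.
P(M+4) = C(3,2) × 0.2592^1 × 0.7408^2 = 3 × 0.2592 × 0.54878464 = 0.426735 (base)
P(M) = C(3,0) × 0.2592^3 × 0.7408^0 = 1 × 0.01741426 × 1.0000 = 0.017414
Relative intensity = 0.017414 / 0.426735 × 100 = 4.08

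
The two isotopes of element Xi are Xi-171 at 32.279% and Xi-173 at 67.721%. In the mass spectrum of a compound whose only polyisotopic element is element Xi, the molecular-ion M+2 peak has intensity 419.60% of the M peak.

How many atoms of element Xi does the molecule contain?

2

The M+2/M ratio from n Xi atoms is n · q/p = n · 0.67721/0.32279.
n = 4.1960 × 0.32279/0.67721 = 2.00 ≈ 2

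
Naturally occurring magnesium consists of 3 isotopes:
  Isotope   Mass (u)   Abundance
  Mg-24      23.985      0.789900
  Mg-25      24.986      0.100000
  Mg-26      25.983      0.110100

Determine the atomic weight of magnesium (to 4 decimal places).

24.3051 u

Weight each isotope mass by its fractional abundance: 0.789900 × 23.985 + 0.100000 × 24.986 + 0.110100 × 25.983
= 18.94575 + 2.49860 + 2.86073 = 24.30508 u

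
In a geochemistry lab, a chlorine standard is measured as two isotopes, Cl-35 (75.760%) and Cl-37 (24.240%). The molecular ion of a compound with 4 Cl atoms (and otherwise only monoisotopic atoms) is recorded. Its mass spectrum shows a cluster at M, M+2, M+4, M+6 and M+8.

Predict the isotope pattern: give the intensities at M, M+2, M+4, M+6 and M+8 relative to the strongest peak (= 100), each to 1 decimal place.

Each Cl atom is independently Cl-35 (p = 0.75760) or Cl-37 (q = 0.24240); the cluster is the binomial expansion (p + q)^4.
P(M) = 0.75760^4 = 0.329428
P(M+2) = 4 × 0.75760^3 × 0.24240^1 = 0.421612
P(M+4) = 6 × 0.75760^2 × 0.24240^2 = 0.202347
P(M+6) = 4 × 0.75760^1 × 0.24240^3 = 0.043162
P(M+8) = 0.24240^4 = 0.003452
The M+2 peak is largest (0.421612); scaling to 100 gives 78.1 : 100.0 : 48.0 : 10.2 : 0.8.

78.1 : 100.0 : 48.0 : 10.2 : 0.8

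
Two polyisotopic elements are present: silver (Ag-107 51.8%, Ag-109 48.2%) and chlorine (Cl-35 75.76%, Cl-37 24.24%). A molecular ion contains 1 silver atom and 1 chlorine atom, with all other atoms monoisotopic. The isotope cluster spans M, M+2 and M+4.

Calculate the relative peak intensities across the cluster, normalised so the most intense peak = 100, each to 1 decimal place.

80.0 : 100.0 : 23.8

Silver pattern (n=1): 0.5180 : 0.4820
Chlorine pattern (n=1): 0.7576 : 0.2424
Convolve the two distributions (both contribute in 2-u steps):
  M: 0.5180×0.7576 = 0.392437
  M+2: 0.5180×0.2424 + 0.4820×0.7576 = 0.490726
  M+4: 0.4820×0.2424 = 0.116837
Scale to base peak (0.490726) = 100: 80.0 : 100.0 : 23.8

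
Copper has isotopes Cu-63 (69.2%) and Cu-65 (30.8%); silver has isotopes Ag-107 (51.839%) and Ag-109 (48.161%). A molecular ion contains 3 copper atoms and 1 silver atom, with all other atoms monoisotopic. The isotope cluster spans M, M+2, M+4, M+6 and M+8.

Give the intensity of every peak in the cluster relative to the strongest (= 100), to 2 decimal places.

Copper pattern (n=3): 0.33137389 : 0.44247034 : 0.19693766 : 0.02921811
Silver pattern (n=1): 0.51839 : 0.48161
Convolve the two distributions (both contribute in 2-u steps):
  M: 0.33137389×0.51839 = 0.171781
  M+2: 0.33137389×0.48161 + 0.44247034×0.51839 = 0.388965
  M+4: 0.44247034×0.48161 + 0.19693766×0.51839 = 0.315189
  M+6: 0.19693766×0.48161 + 0.02921811×0.51839 = 0.109994
  M+8: 0.02921811×0.48161 = 0.014072
Scale to base peak (0.388965) = 100: 44.16 : 100.00 : 81.03 : 28.28 : 3.62

44.16 : 100.00 : 81.03 : 28.28 : 3.62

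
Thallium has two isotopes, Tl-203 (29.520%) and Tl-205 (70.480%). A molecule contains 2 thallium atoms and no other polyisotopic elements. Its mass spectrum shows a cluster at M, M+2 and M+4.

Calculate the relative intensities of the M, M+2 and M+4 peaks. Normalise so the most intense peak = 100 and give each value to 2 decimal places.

Each Tl atom is independently Tl-203 (p = 0.29520) or Tl-205 (q = 0.70480); the cluster is the binomial expansion (p + q)^2.
P(M) = 0.29520^2 = 0.087143
P(M+2) = 2 × 0.29520^1 × 0.70480^1 = 0.416114
P(M+4) = 0.70480^2 = 0.496743
The M+4 peak is largest (0.496743); scaling to 100 gives 17.54 : 83.77 : 100.00.

17.54 : 83.77 : 100.00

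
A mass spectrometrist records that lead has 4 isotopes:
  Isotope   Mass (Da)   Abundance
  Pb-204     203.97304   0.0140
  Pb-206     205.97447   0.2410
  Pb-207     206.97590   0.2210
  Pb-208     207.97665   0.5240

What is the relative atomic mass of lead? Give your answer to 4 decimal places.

207.2169 Da

Average mass = Σ (abundance × isotope mass) = 0.0140 × 203.97304 + 0.2410 × 205.97447 + 0.2210 × 206.97590 + 0.5240 × 207.97665
= 2.855623 + 49.639847 + 45.741674 + 108.979765 = 207.216909 Da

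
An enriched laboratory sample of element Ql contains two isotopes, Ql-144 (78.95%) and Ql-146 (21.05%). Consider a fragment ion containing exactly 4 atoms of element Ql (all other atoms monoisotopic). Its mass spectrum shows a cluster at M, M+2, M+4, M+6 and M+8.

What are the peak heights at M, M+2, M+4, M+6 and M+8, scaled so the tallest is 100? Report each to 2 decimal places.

Expanding (0.7895 + 0.2105)^4:
P(M) = 0.7895^4 = 0.388516
P(M+2) = 4 × 0.7895^3 × 0.2105^1 = 0.414351
P(M+4) = 6 × 0.7895^2 × 0.2105^2 = 0.165714
P(M+6) = 4 × 0.7895^1 × 0.2105^3 = 0.029456
P(M+8) = 0.2105^4 = 0.001963
The M+2 peak is largest (0.414351); scaling to 100 gives 93.76 : 100.00 : 39.99 : 7.11 : 0.47.

93.76 : 100.00 : 39.99 : 7.11 : 0.47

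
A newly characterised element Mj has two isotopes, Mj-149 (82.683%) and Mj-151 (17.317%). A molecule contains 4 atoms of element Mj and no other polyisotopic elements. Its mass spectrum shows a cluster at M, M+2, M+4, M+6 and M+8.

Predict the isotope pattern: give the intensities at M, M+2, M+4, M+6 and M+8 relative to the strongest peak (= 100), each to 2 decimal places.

100.00 : 83.78 : 26.32 : 3.67 : 0.19

Each Mj atom is independently Mj-149 (p = 0.82683) or Mj-151 (q = 0.17317); the cluster is the binomial expansion (p + q)^4.
P(M) = 0.82683^4 = 0.467374
P(M+2) = 4 × 0.82683^3 × 0.17317^1 = 0.391545
P(M+4) = 6 × 0.82683^2 × 0.17317^2 = 0.123007
P(M+6) = 4 × 0.82683^1 × 0.17317^3 = 0.017175
P(M+8) = 0.17317^4 = 0.000899
The M peak is largest (0.467374); scaling to 100 gives 100.00 : 83.78 : 26.32 : 3.67 : 0.19.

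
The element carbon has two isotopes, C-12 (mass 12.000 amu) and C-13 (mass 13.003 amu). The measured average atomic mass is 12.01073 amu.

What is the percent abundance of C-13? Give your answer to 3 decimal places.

Writing the weighted mean with unknown fraction x of C-12:
12.000·x + 13.003·(1 − x) = 12.01073
(12.000 − 13.003)·x = 12.01073 − 13.003
x = -0.99227 / -1.003 = 0.98930 → 98.930% C-12, 1.070% C-13.

1.070%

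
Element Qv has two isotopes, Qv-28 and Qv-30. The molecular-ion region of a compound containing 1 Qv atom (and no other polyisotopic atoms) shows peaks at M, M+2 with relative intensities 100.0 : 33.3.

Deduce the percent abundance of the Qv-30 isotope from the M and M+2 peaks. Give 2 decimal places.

Write p for the Qv-28 fraction. I(M+2)/I(M) = [C(1,1)·p^0·(1−p)] / p^1 = 1·(1−p)/p = 33.3/100.0 = 0.3330
(1−p)/p = 0.3330/1 = 0.3330  ⇒  p = 1/(1 + 0.3330) = 0.7502
Qv-28: 75.02%, Qv-30: 24.98%.

24.98%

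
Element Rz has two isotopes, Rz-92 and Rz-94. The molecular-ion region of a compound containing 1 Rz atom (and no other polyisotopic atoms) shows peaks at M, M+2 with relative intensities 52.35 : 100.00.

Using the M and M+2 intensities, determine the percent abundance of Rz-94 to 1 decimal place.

Write p for the Rz-92 fraction. I(M+2)/I(M) = [C(1,1)·p^0·(1−p)] / p^1 = 1·(1−p)/p = 100.00/52.35 = 1.9102
(1−p)/p = 1.9102/1 = 1.9102  ⇒  p = 1/(1 + 1.9102) = 0.3436
Rz-92: 34.4%, Rz-94: 65.6%.

65.6%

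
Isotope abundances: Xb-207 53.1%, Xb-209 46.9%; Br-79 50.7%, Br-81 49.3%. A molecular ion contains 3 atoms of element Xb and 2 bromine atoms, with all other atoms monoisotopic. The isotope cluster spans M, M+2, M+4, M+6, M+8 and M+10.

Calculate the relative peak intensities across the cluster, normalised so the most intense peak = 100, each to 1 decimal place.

Element Xb pattern (n=3): 0.14972129 : 0.39671913 : 0.35039787 : 0.10316171
Bromine pattern (n=2): 0.257049 : 0.499902 : 0.243049
Convolve the two distributions (both contribute in 2-u steps):
  M: 0.14972129×0.257049 = 0.038486
  M+2: 0.14972129×0.499902 + 0.39671913×0.257049 = 0.176822
  M+4: 0.14972129×0.243049 + 0.39671913×0.499902 + 0.35039787×0.257049 = 0.324780
  M+6: 0.39671913×0.243049 + 0.35039787×0.499902 + 0.10316171×0.257049 = 0.298104
  M+8: 0.35039787×0.243049 + 0.10316171×0.499902 = 0.136735
  M+10: 0.10316171×0.243049 = 0.025073
Scale to base peak (0.324780) = 100: 11.8 : 54.4 : 100.0 : 91.8 : 42.1 : 7.7

11.8 : 54.4 : 100.0 : 91.8 : 42.1 : 7.7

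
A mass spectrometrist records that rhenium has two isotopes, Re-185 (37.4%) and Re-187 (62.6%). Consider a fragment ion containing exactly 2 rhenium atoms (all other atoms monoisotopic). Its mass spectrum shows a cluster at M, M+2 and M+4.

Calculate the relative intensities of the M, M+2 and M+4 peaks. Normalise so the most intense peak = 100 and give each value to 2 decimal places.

Each Re atom is independently Re-185 (p = 0.374) or Re-187 (q = 0.626); the cluster is the binomial expansion (p + q)^2.
P(M) = 0.374^2 = 0.139876
P(M+2) = 2 × 0.374^1 × 0.626^1 = 0.468248
P(M+4) = 0.626^2 = 0.391876
The M+2 peak is largest (0.468248); scaling to 100 gives 29.87 : 100.00 : 83.69.

29.87 : 100.00 : 83.69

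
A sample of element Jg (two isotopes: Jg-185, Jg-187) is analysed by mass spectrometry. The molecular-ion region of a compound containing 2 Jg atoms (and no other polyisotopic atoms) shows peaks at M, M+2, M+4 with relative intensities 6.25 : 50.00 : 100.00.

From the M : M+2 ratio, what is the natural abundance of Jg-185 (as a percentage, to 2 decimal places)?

If p is the fraction of Jg that is Jg-185, then I(M+2)/I(M) = [C(2,1)·p^1·(1−p)] / p^2 = 2·(1−p)/p = 50.00/6.25 = 8.0000
(1−p)/p = 8.0000/2 = 4.0000  ⇒  p = 1/(1 + 4.0000) = 0.2000
Jg-185: 20.00%, Jg-187: 80.00%.

20.00%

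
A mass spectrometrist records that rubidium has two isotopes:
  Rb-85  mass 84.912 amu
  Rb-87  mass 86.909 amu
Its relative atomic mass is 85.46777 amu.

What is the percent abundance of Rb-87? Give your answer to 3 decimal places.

With x = fraction of Rb-85 (so Rb-87 is 1 − x):
84.912·x + 86.909·(1 − x) = 85.46777
(84.912 − 86.909)·x = 85.46777 − 86.909
x = -1.44123 / -1.997 = 0.72170 → 72.170% Rb-85, 27.830% Rb-87.

27.830%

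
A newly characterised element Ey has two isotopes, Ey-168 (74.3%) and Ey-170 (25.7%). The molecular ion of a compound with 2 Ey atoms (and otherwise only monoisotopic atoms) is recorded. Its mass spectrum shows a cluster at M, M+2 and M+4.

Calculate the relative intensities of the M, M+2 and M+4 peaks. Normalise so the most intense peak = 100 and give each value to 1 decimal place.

Each Ey atom is independently Ey-168 (p = 0.743) or Ey-170 (q = 0.257); the cluster is the binomial expansion (p + q)^2.
P(M) = 0.743^2 = 0.552049
P(M+2) = 2 × 0.743^1 × 0.257^1 = 0.381902
P(M+4) = 0.257^2 = 0.066049
The M peak is largest (0.552049); scaling to 100 gives 100.0 : 69.2 : 12.0.

100.0 : 69.2 : 12.0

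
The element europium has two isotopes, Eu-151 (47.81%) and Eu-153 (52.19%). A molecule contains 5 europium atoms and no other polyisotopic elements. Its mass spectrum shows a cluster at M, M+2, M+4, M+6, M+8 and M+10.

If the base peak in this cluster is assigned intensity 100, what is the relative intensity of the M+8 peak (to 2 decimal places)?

Term probabilities: M 0.0250, M+2 0.1363, M+4 0.2977, M+6 0.3249, M+8 0.1774, M+10 0.0387. Base peak = M+6.
P(M+6) = C(5,3) × 0.4781^2 × 0.5219^3 = 10 × 0.22857961 × 0.14215492 = 0.324937 (base)
P(M+8) = C(5,4) × 0.4781^1 × 0.5219^4 = 5 × 0.4781 × 0.07419065 = 0.177353
Relative intensity = 0.177353 / 0.324937 × 100 = 54.58

54.58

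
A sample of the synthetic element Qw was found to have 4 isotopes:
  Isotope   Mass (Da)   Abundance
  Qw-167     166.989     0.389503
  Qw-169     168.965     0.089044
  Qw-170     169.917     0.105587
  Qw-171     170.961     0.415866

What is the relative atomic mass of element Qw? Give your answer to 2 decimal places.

Ar = Σ fᵢ·mᵢ = 0.389503 × 166.989 + 0.089044 × 168.965 + 0.105587 × 169.917 + 0.415866 × 170.961
= 65.0427 + 15.0453 + 17.9410 + 71.0969 = 169.1259 Da

169.13 Da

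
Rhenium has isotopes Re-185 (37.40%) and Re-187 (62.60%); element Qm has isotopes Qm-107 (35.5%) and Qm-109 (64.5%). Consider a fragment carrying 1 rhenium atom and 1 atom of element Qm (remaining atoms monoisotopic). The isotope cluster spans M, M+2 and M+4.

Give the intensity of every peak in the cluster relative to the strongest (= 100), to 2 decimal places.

28.65 : 100.00 : 87.12

Rhenium pattern (n=1): 0.3740 : 0.6260
Element Qm pattern (n=1): 0.3550 : 0.6450
Convolve the two distributions (both contribute in 2-u steps):
  M: 0.3740×0.3550 = 0.132770
  M+2: 0.3740×0.6450 + 0.6260×0.3550 = 0.463460
  M+4: 0.6260×0.6450 = 0.403770
Scale to base peak (0.463460) = 100: 28.65 : 100.00 : 87.12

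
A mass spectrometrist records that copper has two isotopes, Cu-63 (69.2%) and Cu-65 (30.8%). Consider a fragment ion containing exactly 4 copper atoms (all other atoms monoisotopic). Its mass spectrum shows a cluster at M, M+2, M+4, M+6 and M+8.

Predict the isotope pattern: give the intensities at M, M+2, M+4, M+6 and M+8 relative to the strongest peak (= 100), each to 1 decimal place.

The 4 Cu atoms are independent, so intensities follow the terms of (0.692 + 0.308)^4.
P(M) = 0.692^4 = 0.229311
P(M+2) = 4 × 0.692^3 × 0.308^1 = 0.408253
P(M+4) = 6 × 0.692^2 × 0.308^2 = 0.272562
P(M+6) = 4 × 0.692^1 × 0.308^3 = 0.080876
P(M+8) = 0.308^4 = 0.008999
The M+2 peak is largest (0.408253); scaling to 100 gives 56.2 : 100.0 : 66.8 : 19.8 : 2.2.

56.2 : 100.0 : 66.8 : 19.8 : 2.2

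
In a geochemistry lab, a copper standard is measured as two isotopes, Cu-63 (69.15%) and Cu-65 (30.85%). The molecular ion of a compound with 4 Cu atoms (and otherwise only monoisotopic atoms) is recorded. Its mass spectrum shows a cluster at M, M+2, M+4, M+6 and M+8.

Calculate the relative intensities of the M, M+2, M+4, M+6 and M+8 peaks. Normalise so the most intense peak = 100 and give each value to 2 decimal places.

56.04 : 100.00 : 66.92 : 19.90 : 2.22

The 4 Cu atoms are independent, so intensities follow the terms of (0.6915 + 0.3085)^4.
P(M) = 0.6915^4 = 0.228649
P(M+2) = 4 × 0.6915^3 × 0.3085^1 = 0.408030
P(M+4) = 6 × 0.6915^2 × 0.3085^2 = 0.273052
P(M+6) = 4 × 0.6915^1 × 0.3085^3 = 0.081212
P(M+8) = 0.3085^4 = 0.009058
The M+2 peak is largest (0.408030); scaling to 100 gives 56.04 : 100.00 : 66.92 : 19.90 : 2.22.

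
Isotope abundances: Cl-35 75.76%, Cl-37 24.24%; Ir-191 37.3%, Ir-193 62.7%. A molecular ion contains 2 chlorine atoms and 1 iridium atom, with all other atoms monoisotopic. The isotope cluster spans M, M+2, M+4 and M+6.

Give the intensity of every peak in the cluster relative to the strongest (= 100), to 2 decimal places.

Chlorine pattern (n=2): 0.57395776 : 0.36728448 : 0.05875776
Iridium pattern (n=1): 0.3730 : 0.6270
Convolve the two distributions (both contribute in 2-u steps):
  M: 0.57395776×0.3730 = 0.214086
  M+2: 0.57395776×0.6270 + 0.36728448×0.3730 = 0.496869
  M+4: 0.36728448×0.6270 + 0.05875776×0.3730 = 0.252204
  M+6: 0.05875776×0.6270 = 0.036841
Scale to base peak (0.496869) = 100: 43.09 : 100.00 : 50.76 : 7.41

43.09 : 100.00 : 50.76 : 7.41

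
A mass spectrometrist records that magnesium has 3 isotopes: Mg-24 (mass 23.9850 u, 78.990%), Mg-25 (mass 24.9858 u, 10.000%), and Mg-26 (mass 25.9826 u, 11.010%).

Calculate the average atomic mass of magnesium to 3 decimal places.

The abundance-weighted mean is 0.78990 × 23.9850 + 0.10000 × 24.9858 + 0.11010 × 25.9826
= 18.94575 + 2.49858 + 2.86068 = 24.30501 u

24.305 u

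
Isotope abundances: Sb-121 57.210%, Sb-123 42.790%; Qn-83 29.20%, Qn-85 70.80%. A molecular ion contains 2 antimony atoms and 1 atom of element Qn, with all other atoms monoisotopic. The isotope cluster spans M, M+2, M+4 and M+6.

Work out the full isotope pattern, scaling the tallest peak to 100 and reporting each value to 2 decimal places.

23.89 : 93.65 : 100.00 : 32.40

Antimony pattern (n=2): 0.32729841 : 0.48960318 : 0.18309841
Element Qn pattern (n=1): 0.2920 : 0.7080
Convolve the two distributions (both contribute in 2-u steps):
  M: 0.32729841×0.2920 = 0.095571
  M+2: 0.32729841×0.7080 + 0.48960318×0.2920 = 0.374691
  M+4: 0.48960318×0.7080 + 0.18309841×0.2920 = 0.400104
  M+6: 0.18309841×0.7080 = 0.129634
Scale to base peak (0.400104) = 100: 23.89 : 93.65 : 100.00 : 32.40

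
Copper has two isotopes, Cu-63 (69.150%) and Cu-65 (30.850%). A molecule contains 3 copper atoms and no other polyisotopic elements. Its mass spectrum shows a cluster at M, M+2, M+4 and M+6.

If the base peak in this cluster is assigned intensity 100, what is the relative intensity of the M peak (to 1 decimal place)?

Binomial terms of (0.69150 + 0.30850)^3: M 0.3307, M+2 0.4425, M+4 0.1974, M+6 0.0294 → M+2 is the base peak.
P(M+2) = C(3,1) × 0.69150^2 × 0.30850^1 = 3 × 0.47817225 × 0.3085 = 0.442548 (base)
P(M) = C(3,0) × 0.69150^3 × 0.30850^0 = 1 × 0.33065611 × 1.0000 = 0.330656
Relative intensity = 0.330656 / 0.442548 × 100 = 74.7

74.7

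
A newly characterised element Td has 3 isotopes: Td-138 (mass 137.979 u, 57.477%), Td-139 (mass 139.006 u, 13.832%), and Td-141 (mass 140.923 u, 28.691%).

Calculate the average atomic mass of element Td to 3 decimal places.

Ar = Σ fᵢ·mᵢ = 0.57477 × 137.979 + 0.13832 × 139.006 + 0.28691 × 140.923
= 79.3062 + 19.2273 + 40.4322 = 138.9657 u

138.966 u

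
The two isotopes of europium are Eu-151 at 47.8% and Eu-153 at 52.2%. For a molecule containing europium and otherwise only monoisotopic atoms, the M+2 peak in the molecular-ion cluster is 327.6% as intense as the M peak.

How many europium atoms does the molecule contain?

3

With n Eu atoms, P(M+2)/P(M) = C(n,1)·p^(n−1)q / p^n = n·q/p = n · 0.522/0.478.
n = 3.276 × 0.478/0.522 = 3.00 ≈ 3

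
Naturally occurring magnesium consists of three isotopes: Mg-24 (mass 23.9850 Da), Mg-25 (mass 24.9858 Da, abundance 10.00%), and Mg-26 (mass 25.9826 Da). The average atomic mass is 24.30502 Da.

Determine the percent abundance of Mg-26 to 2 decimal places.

The remaining 90.00% is split between Mg-24 (fraction x) and Mg-26 (fraction 0.9000 − x).
Substituting: 23.9850x + 25.9826(0.9000 − x) = 21.80644
(23.9850 − 25.9826)x = -1.5779  ⇒  x = 0.78990, y = 0.11010
Mg-24: 78.99%, Mg-26: 11.01%.

11.01%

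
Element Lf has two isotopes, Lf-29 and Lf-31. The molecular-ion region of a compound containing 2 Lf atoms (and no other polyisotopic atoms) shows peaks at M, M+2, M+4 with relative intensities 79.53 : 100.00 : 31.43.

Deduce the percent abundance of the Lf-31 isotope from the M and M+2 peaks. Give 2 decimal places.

If p is the fraction of Lf that is Lf-29, then I(M+2)/I(M) = [C(2,1)·p^1·(1−p)] / p^2 = 2·(1−p)/p = 100.00/79.53 = 1.2574
(1−p)/p = 1.2574/2 = 0.6287  ⇒  p = 1/(1 + 0.6287) = 0.6140
Lf-29: 61.40%, Lf-31: 38.60%.

38.60%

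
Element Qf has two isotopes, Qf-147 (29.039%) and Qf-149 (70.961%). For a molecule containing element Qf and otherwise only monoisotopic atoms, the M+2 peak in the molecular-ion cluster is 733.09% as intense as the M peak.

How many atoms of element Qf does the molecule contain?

3

For n independent Qf atoms, I(M+2)/I(M) = n · (abundance Qf-149) / (abundance Qf-147) = n · 0.70961/0.29039.
n = 7.3309 × 0.29039/0.70961 = 3.00 ≈ 3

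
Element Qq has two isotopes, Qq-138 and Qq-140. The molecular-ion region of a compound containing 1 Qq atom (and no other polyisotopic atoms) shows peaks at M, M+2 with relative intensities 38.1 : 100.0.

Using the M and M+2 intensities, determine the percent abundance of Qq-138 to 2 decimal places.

If p is the fraction of Qq that is Qq-138, then I(M+2)/I(M) = [C(1,1)·p^0·(1−p)] / p^1 = 1·(1−p)/p = 100.0/38.1 = 2.6247
(1−p)/p = 2.6247/1 = 2.6247  ⇒  p = 1/(1 + 2.6247) = 0.2759
Qq-138: 27.59%, Qq-140: 72.41%.

27.59%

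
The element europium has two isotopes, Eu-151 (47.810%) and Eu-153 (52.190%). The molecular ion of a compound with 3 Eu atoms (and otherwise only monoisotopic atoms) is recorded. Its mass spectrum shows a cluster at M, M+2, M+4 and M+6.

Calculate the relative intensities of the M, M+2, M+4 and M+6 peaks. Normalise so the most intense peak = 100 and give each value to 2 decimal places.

Each Eu atom is independently Eu-151 (p = 0.47810) or Eu-153 (q = 0.52190); the cluster is the binomial expansion (p + q)^3.
P(M) = 0.47810^3 = 0.109284
P(M+2) = 3 × 0.47810^2 × 0.52190^1 = 0.357887
P(M+4) = 3 × 0.47810^1 × 0.52190^2 = 0.390674
P(M+6) = 0.52190^3 = 0.142155
The M+4 peak is largest (0.390674); scaling to 100 gives 27.97 : 91.61 : 100.00 : 36.39.

27.97 : 91.61 : 100.00 : 36.39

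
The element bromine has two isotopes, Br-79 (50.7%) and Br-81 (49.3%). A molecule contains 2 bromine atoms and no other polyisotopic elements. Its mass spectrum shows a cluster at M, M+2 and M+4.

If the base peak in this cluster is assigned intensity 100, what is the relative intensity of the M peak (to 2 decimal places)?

Binomial terms of (0.507 + 0.493)^2: M 0.2570, M+2 0.4999, M+4 0.2430 → M+2 is the base peak.
P(M+2) = C(2,1) × 0.507^1 × 0.493^1 = 2 × 0.5070 × 0.4930 = 0.499902 (base)
P(M) = C(2,0) × 0.507^2 × 0.493^0 = 1 × 0.257049 × 1.0000 = 0.257049
Relative intensity = 0.257049 / 0.499902 × 100 = 51.42

51.42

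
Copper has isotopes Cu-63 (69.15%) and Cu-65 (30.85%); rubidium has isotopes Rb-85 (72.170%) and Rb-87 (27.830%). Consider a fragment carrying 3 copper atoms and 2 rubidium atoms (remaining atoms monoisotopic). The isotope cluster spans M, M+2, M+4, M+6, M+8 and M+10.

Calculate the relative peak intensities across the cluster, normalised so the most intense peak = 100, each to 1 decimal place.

47.4 : 100.0 : 84.3 : 35.5 : 7.5 : 0.6

Copper pattern (n=3): 0.33065611 : 0.44254842 : 0.19743483 : 0.02936064
Rubidium pattern (n=2): 0.52085089 : 0.40169822 : 0.07745089
Convolve the two distributions (both contribute in 2-u steps):
  M: 0.33065611×0.52085089 = 0.172223
  M+2: 0.33065611×0.40169822 + 0.44254842×0.52085089 = 0.363326
  M+4: 0.33065611×0.07745089 + 0.44254842×0.40169822 + 0.19743483×0.52085089 = 0.306215
  M+6: 0.44254842×0.07745089 + 0.19743483×0.40169822 + 0.02936064×0.52085089 = 0.128878
  M+8: 0.19743483×0.07745089 + 0.02936064×0.40169822 = 0.027086
  M+10: 0.02936064×0.07745089 = 0.002274
Scale to base peak (0.363326) = 100: 47.4 : 100.0 : 84.3 : 35.5 : 7.5 : 0.6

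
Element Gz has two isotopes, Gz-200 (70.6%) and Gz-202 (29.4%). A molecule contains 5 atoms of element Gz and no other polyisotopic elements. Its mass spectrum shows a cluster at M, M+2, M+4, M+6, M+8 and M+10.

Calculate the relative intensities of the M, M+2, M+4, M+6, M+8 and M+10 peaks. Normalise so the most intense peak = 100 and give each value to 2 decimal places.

The 5 Gz atoms are independent, so intensities follow the terms of (0.706 + 0.294)^5.
P(M) = 0.706^5 = 0.175398
P(M+2) = 5 × 0.706^4 × 0.294^1 = 0.365205
P(M+4) = 10 × 0.706^3 × 0.294^2 = 0.304165
P(M+6) = 10 × 0.706^2 × 0.294^3 = 0.126663
P(M+8) = 5 × 0.706^1 × 0.294^4 = 0.026373
P(M+10) = 0.294^5 = 0.002197
The M+2 peak is largest (0.365205); scaling to 100 gives 48.03 : 100.00 : 83.29 : 34.68 : 7.22 : 0.60.

48.03 : 100.00 : 83.29 : 34.68 : 7.22 : 0.60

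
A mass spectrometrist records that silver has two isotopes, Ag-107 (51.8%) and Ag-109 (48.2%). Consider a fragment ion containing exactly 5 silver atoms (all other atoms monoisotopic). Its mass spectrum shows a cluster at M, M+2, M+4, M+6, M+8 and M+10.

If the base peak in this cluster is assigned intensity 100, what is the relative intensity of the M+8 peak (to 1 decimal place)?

43.3

Term probabilities: M 0.0373, M+2 0.1735, M+4 0.3229, M+6 0.3005, M+8 0.1398, M+10 0.0260. Base peak = M+4.
P(M+4) = C(5,2) × 0.518^3 × 0.482^2 = 10 × 0.13899183 × 0.232324 = 0.322911 (base)
P(M+8) = C(5,4) × 0.518^1 × 0.482^4 = 5 × 0.5180 × 0.05397444 = 0.139794
Relative intensity = 0.139794 / 0.322911 × 100 = 43.3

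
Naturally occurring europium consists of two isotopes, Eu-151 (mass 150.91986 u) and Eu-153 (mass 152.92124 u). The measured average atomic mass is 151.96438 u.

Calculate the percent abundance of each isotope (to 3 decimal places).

Eu-151: 47.810%, Eu-153: 52.190%

Writing the weighted mean with unknown fraction x of Eu-151:
150.91986·x + 152.92124·(1 − x) = 151.96438
(150.91986 − 152.92124)·x = 151.96438 − 152.92124
x = -0.95686 / -2.00138 = 0.47810 → 47.810% Eu-151, 52.190% Eu-153.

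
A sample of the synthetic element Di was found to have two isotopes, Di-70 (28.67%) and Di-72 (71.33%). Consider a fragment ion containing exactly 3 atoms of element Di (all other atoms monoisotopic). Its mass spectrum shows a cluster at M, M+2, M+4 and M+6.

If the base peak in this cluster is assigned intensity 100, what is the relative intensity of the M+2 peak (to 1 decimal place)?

Binomial terms of (0.2867 + 0.7133)^3: M 0.0236, M+2 0.1759, M+4 0.4376, M+6 0.3629 → M+4 is the base peak.
P(M+4) = C(3,2) × 0.2867^1 × 0.7133^2 = 3 × 0.2867 × 0.50879689 = 0.437616 (base)
P(M+2) = C(3,1) × 0.2867^2 × 0.7133^1 = 3 × 0.08219689 × 0.7133 = 0.175893
Relative intensity = 0.175893 / 0.437616 × 100 = 40.2

40.2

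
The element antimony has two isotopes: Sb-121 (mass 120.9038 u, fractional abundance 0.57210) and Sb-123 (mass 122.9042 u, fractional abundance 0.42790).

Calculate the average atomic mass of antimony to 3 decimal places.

121.760 u

Ar = Σ fᵢ·mᵢ = 0.57210 × 120.9038 + 0.42790 × 122.9042
= 69.16906 + 52.59071 = 121.75977 u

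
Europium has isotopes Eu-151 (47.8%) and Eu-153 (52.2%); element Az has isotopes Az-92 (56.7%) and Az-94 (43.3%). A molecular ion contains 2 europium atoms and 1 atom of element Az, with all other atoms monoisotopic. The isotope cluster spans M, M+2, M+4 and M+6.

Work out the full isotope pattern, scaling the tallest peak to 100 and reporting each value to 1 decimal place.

Europium pattern (n=2): 0.228484 : 0.499032 : 0.272484
Element Az pattern (n=1): 0.5670 : 0.4330
Convolve the two distributions (both contribute in 2-u steps):
  M: 0.228484×0.5670 = 0.129550
  M+2: 0.228484×0.4330 + 0.499032×0.5670 = 0.381885
  M+4: 0.499032×0.4330 + 0.272484×0.5670 = 0.370579
  M+6: 0.272484×0.4330 = 0.117986
Scale to base peak (0.381885) = 100: 33.9 : 100.0 : 97.0 : 30.9

33.9 : 100.0 : 97.0 : 30.9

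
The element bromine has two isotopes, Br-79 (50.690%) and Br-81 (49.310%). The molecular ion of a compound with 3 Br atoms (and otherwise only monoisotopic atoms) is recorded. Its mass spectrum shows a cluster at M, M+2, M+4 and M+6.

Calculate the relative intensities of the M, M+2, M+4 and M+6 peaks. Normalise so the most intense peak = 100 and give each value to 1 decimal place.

Expanding (0.50690 + 0.49310)^3:
P(M) = 0.50690^3 = 0.130247
P(M+2) = 3 × 0.50690^2 × 0.49310^1 = 0.380103
P(M+4) = 3 × 0.50690^1 × 0.49310^2 = 0.369755
P(M+6) = 0.49310^3 = 0.119896
The M+2 peak is largest (0.380103); scaling to 100 gives 34.3 : 100.0 : 97.3 : 31.5.

34.3 : 100.0 : 97.3 : 31.5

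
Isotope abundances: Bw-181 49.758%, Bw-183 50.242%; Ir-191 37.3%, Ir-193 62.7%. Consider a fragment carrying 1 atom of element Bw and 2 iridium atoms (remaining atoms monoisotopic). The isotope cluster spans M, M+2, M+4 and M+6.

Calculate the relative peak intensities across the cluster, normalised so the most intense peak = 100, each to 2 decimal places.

16.08 : 70.28 : 100.00 : 45.87

Element Bw pattern (n=1): 0.49758 : 0.50242
Iridium pattern (n=2): 0.139129 : 0.467742 : 0.393129
Convolve the two distributions (both contribute in 2-u steps):
  M: 0.49758×0.139129 = 0.069228
  M+2: 0.49758×0.467742 + 0.50242×0.139129 = 0.302640
  M+4: 0.49758×0.393129 + 0.50242×0.467742 = 0.430616
  M+6: 0.50242×0.393129 = 0.197516
Scale to base peak (0.430616) = 100: 16.08 : 70.28 : 100.00 : 45.87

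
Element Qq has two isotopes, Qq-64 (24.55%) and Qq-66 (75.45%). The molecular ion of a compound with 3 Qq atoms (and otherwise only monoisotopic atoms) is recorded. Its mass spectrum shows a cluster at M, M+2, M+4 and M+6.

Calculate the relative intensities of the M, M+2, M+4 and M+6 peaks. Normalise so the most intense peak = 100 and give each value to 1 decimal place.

Expanding (0.2455 + 0.7545)^3:
P(M) = 0.2455^3 = 0.014796
P(M+2) = 3 × 0.2455^2 × 0.7545^1 = 0.136422
P(M+4) = 3 × 0.2455^1 × 0.7545^2 = 0.419268
P(M+6) = 0.7545^3 = 0.429514
The M+6 peak is largest (0.429514); scaling to 100 gives 3.4 : 31.8 : 97.6 : 100.0.

3.4 : 31.8 : 97.6 : 100.0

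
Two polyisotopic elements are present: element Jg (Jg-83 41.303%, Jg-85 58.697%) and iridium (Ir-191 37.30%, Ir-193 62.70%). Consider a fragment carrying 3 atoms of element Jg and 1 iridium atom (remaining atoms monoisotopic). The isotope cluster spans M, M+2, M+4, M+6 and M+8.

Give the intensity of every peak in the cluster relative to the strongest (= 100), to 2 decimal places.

Element Jg pattern (n=3): 0.07046035 : 0.30040029 : 0.42690836 : 0.20223099
Iridium pattern (n=1): 0.3730 : 0.6270
Convolve the two distributions (both contribute in 2-u steps):
  M: 0.07046035×0.3730 = 0.026282
  M+2: 0.07046035×0.6270 + 0.30040029×0.3730 = 0.156228
  M+4: 0.30040029×0.6270 + 0.42690836×0.3730 = 0.347588
  M+6: 0.42690836×0.6270 + 0.20223099×0.3730 = 0.343104
  M+8: 0.20223099×0.6270 = 0.126799
Scale to base peak (0.347588) = 100: 7.56 : 44.95 : 100.00 : 98.71 : 36.48

7.56 : 44.95 : 100.00 : 98.71 : 36.48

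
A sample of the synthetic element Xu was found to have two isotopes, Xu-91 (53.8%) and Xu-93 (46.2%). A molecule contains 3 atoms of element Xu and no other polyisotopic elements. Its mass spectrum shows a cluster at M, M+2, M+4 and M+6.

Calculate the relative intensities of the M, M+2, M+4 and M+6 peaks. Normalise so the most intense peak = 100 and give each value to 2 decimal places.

The 3 Xu atoms are independent, so intensities follow the terms of (0.538 + 0.462)^3.
P(M) = 0.538^3 = 0.155721
P(M+2) = 3 × 0.538^2 × 0.462^1 = 0.401169
P(M+4) = 3 × 0.538^1 × 0.462^2 = 0.344499
P(M+6) = 0.462^3 = 0.098611
The M+2 peak is largest (0.401169); scaling to 100 gives 38.82 : 100.00 : 85.87 : 24.58.

38.82 : 100.00 : 85.87 : 24.58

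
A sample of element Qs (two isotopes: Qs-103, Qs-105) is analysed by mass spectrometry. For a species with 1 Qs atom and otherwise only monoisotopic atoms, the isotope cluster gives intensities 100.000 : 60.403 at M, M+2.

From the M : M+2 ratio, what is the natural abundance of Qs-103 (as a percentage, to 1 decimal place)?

62.3%

If p is the fraction of Qs that is Qs-103, then I(M+2)/I(M) = [C(1,1)·p^0·(1−p)] / p^1 = 1·(1−p)/p = 60.403/100.000 = 0.6040
(1−p)/p = 0.6040/1 = 0.6040  ⇒  p = 1/(1 + 0.6040) = 0.6234
Qs-103: 62.3%, Qs-105: 37.7%.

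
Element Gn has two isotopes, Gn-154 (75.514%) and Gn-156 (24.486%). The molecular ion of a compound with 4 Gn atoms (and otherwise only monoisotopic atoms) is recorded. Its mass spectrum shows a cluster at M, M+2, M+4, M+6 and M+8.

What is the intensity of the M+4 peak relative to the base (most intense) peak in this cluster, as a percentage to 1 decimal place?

Term probabilities: M 0.3252, M+2 0.4218, M+4 0.2051, M+6 0.0443, M+8 0.0036. Base peak = M+2.
P(M+2) = C(4,1) × 0.75514^3 × 0.24486^1 = 4 × 0.43060833 × 0.24486 = 0.421755 (base)
P(M+4) = C(4,2) × 0.75514^2 × 0.24486^2 = 6 × 0.57023642 × 0.05995642 = 0.205136
Relative intensity = 0.205136 / 0.421755 × 100 = 48.6

48.6%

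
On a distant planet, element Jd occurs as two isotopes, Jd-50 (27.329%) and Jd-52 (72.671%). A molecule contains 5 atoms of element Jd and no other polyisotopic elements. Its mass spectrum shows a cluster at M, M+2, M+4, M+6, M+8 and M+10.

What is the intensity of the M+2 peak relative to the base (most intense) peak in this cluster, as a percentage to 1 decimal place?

Binomial terms of (0.27329 + 0.72671)^5: M 0.0015, M+2 0.0203, M+4 0.1078, M+6 0.2866, M+8 0.3811, M+10 0.2027 → M+8 is the base peak.
P(M+8) = C(5,4) × 0.27329^1 × 0.72671^4 = 5 × 0.27329 × 0.27889745 = 0.381099 (base)
P(M+2) = C(5,1) × 0.27329^4 × 0.72671^1 = 5 × 0.00557821 × 0.72671 = 0.020269
Relative intensity = 0.020269 / 0.381099 × 100 = 5.3

5.3%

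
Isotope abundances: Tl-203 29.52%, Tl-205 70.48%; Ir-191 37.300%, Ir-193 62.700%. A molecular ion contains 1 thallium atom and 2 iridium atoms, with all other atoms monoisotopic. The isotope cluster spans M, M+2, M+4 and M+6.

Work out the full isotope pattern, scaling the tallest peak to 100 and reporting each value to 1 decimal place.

9.2 : 53.0 : 100.0 : 62.2

Thallium pattern (n=1): 0.2952 : 0.7048
Iridium pattern (n=2): 0.139129 : 0.467742 : 0.393129
Convolve the two distributions (both contribute in 2-u steps):
  M: 0.2952×0.139129 = 0.041071
  M+2: 0.2952×0.467742 + 0.7048×0.139129 = 0.236136
  M+4: 0.2952×0.393129 + 0.7048×0.467742 = 0.445716
  M+6: 0.7048×0.393129 = 0.277077
Scale to base peak (0.445716) = 100: 9.2 : 53.0 : 100.0 : 62.2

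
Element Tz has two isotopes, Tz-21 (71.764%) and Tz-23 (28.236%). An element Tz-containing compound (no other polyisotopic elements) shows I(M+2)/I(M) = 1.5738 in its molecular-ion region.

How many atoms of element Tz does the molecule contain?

With n Tz atoms, P(M+2)/P(M) = C(n,1)·p^(n−1)q / p^n = n·q/p = n · 0.28236/0.71764.
n = 1.5738 × 0.71764/0.28236 = 4.00 ≈ 4

4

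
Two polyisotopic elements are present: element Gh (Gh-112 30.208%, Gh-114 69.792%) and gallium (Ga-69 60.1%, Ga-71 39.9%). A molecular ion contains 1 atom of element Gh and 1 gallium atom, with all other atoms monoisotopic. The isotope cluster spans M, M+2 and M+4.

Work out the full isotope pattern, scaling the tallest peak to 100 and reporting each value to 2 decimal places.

33.62 : 100.00 : 51.57

Element Gh pattern (n=1): 0.30208 : 0.69792
Gallium pattern (n=1): 0.6010 : 0.3990
Convolve the two distributions (both contribute in 2-u steps):
  M: 0.30208×0.6010 = 0.181550
  M+2: 0.30208×0.3990 + 0.69792×0.6010 = 0.539980
  M+4: 0.69792×0.3990 = 0.278470
Scale to base peak (0.539980) = 100: 33.62 : 100.00 : 51.57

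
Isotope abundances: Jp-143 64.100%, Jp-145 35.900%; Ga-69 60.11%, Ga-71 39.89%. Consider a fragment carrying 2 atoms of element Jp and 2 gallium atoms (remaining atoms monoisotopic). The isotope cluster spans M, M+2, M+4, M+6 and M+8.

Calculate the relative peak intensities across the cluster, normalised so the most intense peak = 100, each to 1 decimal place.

Element Jp pattern (n=2): 0.410881 : 0.460238 : 0.128881
Gallium pattern (n=2): 0.36132121 : 0.47955758 : 0.15912121
Convolve the two distributions (both contribute in 2-u steps):
  M: 0.410881×0.36132121 = 0.148460
  M+2: 0.410881×0.47955758 + 0.460238×0.36132121 = 0.363335
  M+4: 0.410881×0.15912121 + 0.460238×0.47955758 + 0.128881×0.36132121 = 0.332658
  M+6: 0.460238×0.15912121 + 0.128881×0.47955758 = 0.135039
  M+8: 0.128881×0.15912121 = 0.020508
Scale to base peak (0.363335) = 100: 40.9 : 100.0 : 91.6 : 37.2 : 5.6

40.9 : 100.0 : 91.6 : 37.2 : 5.6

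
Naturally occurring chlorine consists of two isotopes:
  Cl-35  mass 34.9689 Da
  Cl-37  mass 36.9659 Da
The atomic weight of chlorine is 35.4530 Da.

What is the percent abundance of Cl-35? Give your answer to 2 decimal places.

Writing the weighted mean with unknown fraction x of Cl-35:
34.9689·x + 36.9659·(1 − x) = 35.4530
(34.9689 − 36.9659)·x = 35.4530 − 36.9659
x = -1.5129 / -1.9970 = 0.75759 → 75.76% Cl-35, 24.24% Cl-37.

75.76%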